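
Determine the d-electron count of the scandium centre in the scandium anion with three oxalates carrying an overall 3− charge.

d0

Ligand charges: each oxalate is −2. With an overall charge of −3 the scandium centre must be in the +3 oxidation state.
Sc sits in group 3, so the d-electron count is 3 − 3 = 0.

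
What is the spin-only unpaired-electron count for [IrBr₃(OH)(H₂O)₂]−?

0 unpaired electrons

Summing ligand charges against the −1 overall charge gives an oxidation state of +3 for iridium.
Group 9 minus oxidation state 3 gives a d⁶ configuration.
The spin state decides the count: a 5d ion has a large Δₒ and is invariably low-spin.
An octahedral low-spin d⁶ ion is t₂g⁶e_g⁰, giving 0 unpaired electrons.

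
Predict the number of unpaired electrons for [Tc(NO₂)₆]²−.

Each nitro (N-bound nitrite) is −1; balancing the −2 overall charge requires Tc(IV).
Tc sits in group 7, so the d-electron count is 7 − 4 = 3.
In an octahedral field the d³ configuration is t₂g³e_g⁰ (only one arrangement possible), giving 3 unpaired electrons.

3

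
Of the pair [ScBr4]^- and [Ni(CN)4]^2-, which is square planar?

[Ni(CN)4]^2-

For [ScBr4]^-: Summing ligand charges against the −1 overall charge gives an oxidation state of +3 for scandium. Scandium is a group-3 element; Sc(III) is therefore d⁰. A d⁰ ion has no crystal-field stabilisation preference between square planar and tetrahedral, so four ligands adopt the sterically favoured tetrahedral geometry. → tetrahedral.
For [Ni(CN)4]^2-: Summing ligand charges against the −2 overall charge gives an oxidation state of +2 for nickel. Group 10 minus oxidation state 2 gives a d⁸ configuration. Cyanide is a strong-field ligand (high in the spectrochemical series). A 3d d⁸ ion with strong-field ligands gains enough CFSE to favour square planar over tetrahedral. → square planar.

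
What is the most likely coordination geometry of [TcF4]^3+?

tetrahedral

Ligand charges: each fluoride is −1. With an overall charge of +3 the technetium centre must be in the +7 oxidation state.
Tc sits in group 7, so the d-electron count is 7 − 7 = 0.
Coordination number: 4.
A d⁰ ion has no crystal-field stabilisation preference between square planar and tetrahedral, so four ligands adopt the sterically favoured tetrahedral geometry.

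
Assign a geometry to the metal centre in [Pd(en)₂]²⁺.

square planar

Summing ligand charges against the +2 overall charge gives an oxidation state of +2 for palladium.
Group 10 minus oxidation state 2 gives a d⁸ configuration.
Counting donor atoms: 2×ethylenediamine (bidentate) → 4 donors. Coordination number = 4.
A 4d d⁸ ion has a large crystal-field splitting; square planar leaves the high-energy d_{x²−y²} orbital empty and maximises CFSE.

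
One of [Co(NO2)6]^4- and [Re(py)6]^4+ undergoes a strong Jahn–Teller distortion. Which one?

[Co(NO2)6]^4-

[Co(NO2)6]^4-: Ligand charges: each nitro (N-bound nitrite) is −1. With an overall charge of −4 the cobalt centre must be in the +2 oxidation state. Group 9 minus oxidation state 2 gives a d⁷ configuration. Nitro (N-bound nitrite) is a strong-field ligand (high in the spectrochemical series) for a first-row metal, so the complex is low-spin. The t₂g⁶e_g¹ (low-spin) configuration has an unevenly filled e_g set; the Jahn–Teller theorem predicts a tetragonal distortion (typically axial elongation) to lift the degeneracy.
[Re(py)6]^4+: Summing ligand charges against the +4 overall charge gives an oxidation state of +4 for rhenium. Rhenium is a group-7 element; Re(IV) is therefore d³. The d³ configuration leaves the e_g set evenly filled (or empty) — no strong Jahn–Teller driving force.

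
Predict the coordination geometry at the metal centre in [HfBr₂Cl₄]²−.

octahedral

Each bromide is −1; each chloride is −1; balancing the −2 overall charge requires Hf(IV).
Hafnium is a group-4 element; Hf(IV) is therefore d⁰.
Coordination number: 6.
Six donors around a single metal centre give an octahedral coordination sphere.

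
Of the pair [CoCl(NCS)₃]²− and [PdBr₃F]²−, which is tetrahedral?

For [CoCl(NCS)₃]²−: Ligand charges: each chloride is −1; each isothiocyanate is −1. With an overall charge of −2 the cobalt centre must be in the +2 oxidation state. Co sits in group 9, so the d-electron count is 9 − 2 = 7. For a high-spin 3d d⁷ ion with weak-field ligands the small Δₜ gives little square-planar CFSE advantage, so four ligands adopt the sterically favoured tetrahedral geometry. → tetrahedral.
For [PdBr₃F]²−: Each bromide is −1; each fluoride is −1; balancing the −2 overall charge requires Pd(II). Group 10 minus oxidation state 2 gives a d⁸ configuration. A 4d d⁸ ion has a large crystal-field splitting; square planar leaves the high-energy d_{x²−y²} orbital empty and maximises CFSE. → square planar.

[CoCl(NCS)₃]²−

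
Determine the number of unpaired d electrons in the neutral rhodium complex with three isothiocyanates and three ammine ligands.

0 unpaired electrons

Ligand charges: each isothiocyanate is −1; ammonia is neutral. With an overall charge of 0 the rhodium centre must be in the +3 oxidation state.
Group 9 minus oxidation state 3 gives a d⁶ configuration.
The spin state decides the count: a 4d ion has a large Δₒ and is invariably low-spin.
An octahedral low-spin d⁶ ion is t₂g⁶e_g⁰, giving 0 unpaired electrons.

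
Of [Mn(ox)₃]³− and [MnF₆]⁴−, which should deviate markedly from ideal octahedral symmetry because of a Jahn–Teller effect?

[Mn(ox)₃]³−: Each oxalate is −2; balancing the −3 overall charge requires Mn(III). Mn sits in group 7, so the d-electron count is 7 − 3 = 4. Oxalate is a weak-field ligand for a first-row metal, so the complex is high-spin. The t₂g³e_g¹ (high-spin) configuration has an unevenly filled e_g set; the Jahn–Teller theorem predicts a tetragonal distortion (typically axial elongation) to lift the degeneracy.
[MnF₆]⁴−: Ligand charges: each fluoride is −1. With an overall charge of −4 the manganese centre must be in the +2 oxidation state. Mn sits in group 7, so the d-electron count is 7 − 2 = 5. Fluoride is a weak-field ligand for a first-row metal, so the complex is high-spin. The d⁵ configuration leaves the e_g set evenly filled (or empty) — no strong Jahn–Teller driving force.

[Mn(ox)₃]³−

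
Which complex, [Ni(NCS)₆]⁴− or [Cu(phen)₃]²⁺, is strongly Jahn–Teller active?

[Ni(NCS)₆]⁴−: Ligand charges: each isothiocyanate is −1. With an overall charge of −4 the nickel centre must be in the +2 oxidation state. Group 10 minus oxidation state 2 gives a d⁸ configuration. The d⁸ configuration leaves the e_g set evenly filled (or empty) — no strong Jahn–Teller driving force.
[Cu(phen)₃]²⁺: Ligand charges: 1,10-phenanthroline is neutral. With an overall charge of +2 the copper centre must be in the +2 oxidation state. Group 11 minus oxidation state 2 gives a d⁹ configuration. The t₂g⁶e_g³ configuration has an unevenly filled e_g set; the Jahn–Teller theorem predicts a tetragonal distortion (typically axial elongation) to lift the degeneracy.

[Cu(phen)₃]²⁺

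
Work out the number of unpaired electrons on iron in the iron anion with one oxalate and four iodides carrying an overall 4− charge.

4 unpaired electrons

Each oxalate is −2; each iodide is −1; balancing the −4 overall charge requires Fe(II).
Iron is a group-8 element; Fe(II) is therefore d⁶.
Counting donor atoms: 1×oxalate (bidentate) → 2 donors; 4×iodide (monodentate) → 4 donors. Coordination number = 6.
The spin state decides the count: Iodide and oxalate are weak-field ligands for a first-row metal, so the complex is high-spin.
An octahedral high-spin d⁶ ion is t₂g⁴e_g², giving 4 unpaired electrons.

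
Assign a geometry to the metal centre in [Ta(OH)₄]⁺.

tetrahedral

Summing ligand charges against the +1 overall charge gives an oxidation state of +5 for tantalum.
Tantalum is a group-5 element; Ta(V) is therefore d⁰.
With 4 monodentate ligands the coordination number is 4.
A d⁰ ion has no crystal-field stabilisation preference between square planar and tetrahedral, so four ligands adopt the sterically favoured tetrahedral geometry.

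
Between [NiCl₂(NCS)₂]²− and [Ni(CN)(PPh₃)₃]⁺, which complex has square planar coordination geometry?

[Ni(CN)(PPh₃)₃]⁺

For [NiCl₂(NCS)₂]²−: Summing ligand charges against the −2 overall charge gives an oxidation state of +2 for nickel. Nickel is a group-10 element; Ni(II) is therefore d⁸. Chloride and isothiocyanate are weak-field ligands. With weak-field ligands the CFSE gain from square planar is small, so a 3d d⁸ ion takes the sterically preferred tetrahedral geometry. → tetrahedral.
For [Ni(CN)(PPh₃)₃]⁺: Ligand charges: each cyanide is −1; triphenylphosphine is neutral. With an overall charge of +1 the nickel centre must be in the +2 oxidation state. Nickel is a group-10 element; Ni(II) is therefore d⁸. Cyanide and triphenylphosphine are strong-field ligands (high in the spectrochemical series). A 3d d⁸ ion with strong-field ligands gains enough CFSE to favour square planar over tetrahedral. → square planar.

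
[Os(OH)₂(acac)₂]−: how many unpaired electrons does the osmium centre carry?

1 unpaired electron

Each hydroxide is −1; each acetylacetonate is −1; balancing the −1 overall charge requires Os(III).
Osmium is a group-8 element; Os(III) is therefore d⁵.
Counting donor atoms: 2×hydroxide (monodentate) → 2 donors; 2×acetylacetonate (bidentate) → 4 donors. Coordination number = 6.
The spin state decides the count: a 5d ion has a large Δₒ and is invariably low-spin.
An octahedral low-spin d⁵ ion is t₂g⁵e_g⁰, giving 1 unpaired electron.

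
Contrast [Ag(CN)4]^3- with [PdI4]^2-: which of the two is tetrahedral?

[Ag(CN)4]^3-

For [Ag(CN)4]^3-: Ligand charges: each cyanide is −1. With an overall charge of −3 the silver centre must be in the +1 oxidation state. Silver is a group-11 element; Ag(I) is therefore d¹⁰. A d¹⁰ ion has no crystal-field stabilisation preference between square planar and tetrahedral, so four ligands adopt the sterically favoured tetrahedral geometry. → tetrahedral.
For [PdI4]^2-: Summing ligand charges against the −2 overall charge gives an oxidation state of +2 for palladium. Palladium is a group-10 element; Pd(II) is therefore d⁸. A 4d d⁸ ion has a large crystal-field splitting; square planar leaves the high-energy d_{x²−y²} orbital empty and maximises CFSE. → square planar.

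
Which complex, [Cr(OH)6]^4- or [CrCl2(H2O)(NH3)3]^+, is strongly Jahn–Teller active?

[Cr(OH)6]^4-

[Cr(OH)6]^4-: Each hydroxide is −1; balancing the −4 overall charge requires Cr(II). Cr sits in group 6, so the d-electron count is 6 − 2 = 4. Hydroxide is a weak-field ligand for a first-row metal, so the complex is high-spin. The t₂g³e_g¹ (high-spin) configuration has an unevenly filled e_g set; the Jahn–Teller theorem predicts a tetragonal distortion (typically axial elongation) to lift the degeneracy.
[CrCl2(H2O)(NH3)3]^+: Each chloride is −1; water is neutral; ammonia is neutral; balancing the +1 overall charge requires Cr(III). Group 6 minus oxidation state 3 gives a d³ configuration. The d³ configuration leaves the e_g set evenly filled (or empty) — no strong Jahn–Teller driving force.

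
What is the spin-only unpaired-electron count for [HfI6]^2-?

0 unpaired electrons

Each iodide is −1; balancing the −2 overall charge requires Hf(IV).
Hf sits in group 4, so the d-electron count is 4 − 4 = 0.
In an octahedral field the d⁰ configuration is t₂g⁰e_g⁰, giving 0 unpaired electrons.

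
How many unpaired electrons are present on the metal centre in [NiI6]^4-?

2

Ligand charges: each iodide is −1. With an overall charge of −4 the nickel centre must be in the +2 oxidation state.
Nickel is a group-10 element; Ni(II) is therefore d⁸.
In an octahedral field the d⁸ configuration is t₂g⁶e_g² (only one arrangement possible), giving 2 unpaired electrons.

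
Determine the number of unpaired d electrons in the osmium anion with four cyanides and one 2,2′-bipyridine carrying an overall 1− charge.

Each cyanide is −1; 2,2′-bipyridine is neutral; balancing the −1 overall charge requires Os(III).
Os sits in group 8, so the d-electron count is 8 − 3 = 5.
Counting donor atoms: 4×cyanide (monodentate) → 4 donors; 1×2,2′-bipyridine (bidentate) → 2 donors. Coordination number = 6.
The spin state decides the count: a 5d ion has a large Δₒ and is invariably low-spin.
An octahedral low-spin d⁵ ion is t₂g⁵e_g⁰, giving 1 unpaired electron.

1 unpaired electron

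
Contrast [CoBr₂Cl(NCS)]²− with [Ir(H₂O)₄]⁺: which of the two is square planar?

For [CoBr₂Cl(NCS)]²−: Each bromide is −1; each chloride is −1; each isothiocyanate is −1; balancing the −2 overall charge requires Co(II). Cobalt is a group-9 element; Co(II) is therefore d⁷. For a high-spin 3d d⁷ ion with weak-field ligands the small Δₜ gives little square-planar CFSE advantage, so four ligands adopt the sterically favoured tetrahedral geometry. → tetrahedral.
For [Ir(H₂O)₄]⁺: Ligand charges: water is neutral. With an overall charge of +1 the iridium centre must be in the +1 oxidation state. Ir sits in group 9, so the d-electron count is 9 − 1 = 8. A 5d d⁸ ion has a large crystal-field splitting; square planar leaves the high-energy d_{x²−y²} orbital empty and maximises CFSE. → square planar.

[Ir(H₂O)₄]⁺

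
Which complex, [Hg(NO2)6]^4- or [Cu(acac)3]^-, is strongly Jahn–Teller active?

[Cu(acac)3]^-

[Hg(NO2)6]^4-: Summing ligand charges against the −4 overall charge gives an oxidation state of +2 for mercury. Mercury is a group-12 element; Hg(II) is therefore d¹⁰. The d¹⁰ configuration leaves the e_g set evenly filled (or empty) — no strong Jahn–Teller driving force.
[Cu(acac)3]^-: Ligand charges: each acetylacetonate is −1. With an overall charge of −1 the copper centre must be in the +2 oxidation state. Group 11 minus oxidation state 2 gives a d⁹ configuration. The t₂g⁶e_g³ configuration has an unevenly filled e_g set; the Jahn–Teller theorem predicts a tetragonal distortion (typically axial elongation) to lift the degeneracy.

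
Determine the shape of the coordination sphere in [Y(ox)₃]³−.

Summing ligand charges against the −3 overall charge gives an oxidation state of +3 for yttrium.
Yttrium is a group-3 element; Y(III) is therefore d⁰.
Counting donor atoms: 3×oxalate (bidentate) → 6 donors. Coordination number = 6.
Six donors around a single metal centre give an octahedral coordination sphere.

octahedral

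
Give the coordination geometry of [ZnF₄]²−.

tetrahedral

Summing ligand charges against the −2 overall charge gives an oxidation state of +2 for zinc.
Zn sits in group 12, so the d-electron count is 12 − 2 = 10.
Coordination number: 4.
A d¹⁰ ion has no crystal-field stabilisation preference between square planar and tetrahedral, so four ligands adopt the sterically favoured tetrahedral geometry.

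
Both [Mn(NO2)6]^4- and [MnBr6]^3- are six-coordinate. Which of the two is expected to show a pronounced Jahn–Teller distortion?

[Mn(NO2)6]^4-: Each nitro (N-bound nitrite) is −1; balancing the −4 overall charge requires Mn(II). Group 7 minus oxidation state 2 gives a d⁵ configuration. Nitro (N-bound nitrite) is a strong-field ligand (high in the spectrochemical series) for a first-row metal, so the complex is low-spin. The d⁵ configuration leaves the e_g set evenly filled (or empty) — no strong Jahn–Teller driving force.
[MnBr6]^3-: Each bromide is −1; balancing the −3 overall charge requires Mn(III). Manganese is a group-7 element; Mn(III) is therefore d⁴. Bromide is a weak-field ligand for a first-row metal, so the complex is high-spin. The t₂g³e_g¹ (high-spin) configuration has an unevenly filled e_g set; the Jahn–Teller theorem predicts a tetragonal distortion (typically axial elongation) to lift the degeneracy.

[MnBr6]^3-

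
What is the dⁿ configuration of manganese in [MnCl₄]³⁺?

Ligand charges: each chloride is −1. With an overall charge of +3 the manganese centre must be in the +7 oxidation state.
Mn sits in group 7, so the d-electron count is 7 − 7 = 0.

d0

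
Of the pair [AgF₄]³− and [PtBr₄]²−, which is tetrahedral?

[AgF₄]³−

For [AgF₄]³−: Summing ligand charges against the −3 overall charge gives an oxidation state of +1 for silver. Group 11 minus oxidation state 1 gives a d¹⁰ configuration. A d¹⁰ ion has no crystal-field stabilisation preference between square planar and tetrahedral, so four ligands adopt the sterically favoured tetrahedral geometry. → tetrahedral.
For [PtBr₄]²−: Ligand charges: each bromide is −1. With an overall charge of −2 the platinum centre must be in the +2 oxidation state. Group 10 minus oxidation state 2 gives a d⁸ configuration. A 5d d⁸ ion has a large crystal-field splitting; square planar leaves the high-energy d_{x²−y²} orbital empty and maximises CFSE. → square planar.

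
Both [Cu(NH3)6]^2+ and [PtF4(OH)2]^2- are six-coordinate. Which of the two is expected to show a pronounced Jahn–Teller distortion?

[Cu(NH3)6]^2+: Ammonia is neutral; balancing the +2 overall charge requires Cu(II). Cu sits in group 11, so the d-electron count is 11 − 2 = 9. The t₂g⁶e_g³ configuration has an unevenly filled e_g set; the Jahn–Teller theorem predicts a tetragonal distortion (typically axial elongation) to lift the degeneracy.
[PtF4(OH)2]^2-: Summing ligand charges against the −2 overall charge gives an oxidation state of +4 for platinum. Group 10 minus oxidation state 4 gives a d⁶ configuration. A 5d ion has a large Δₒ and is invariably low-spin. The d⁶ configuration leaves the e_g set evenly filled (or empty) — no strong Jahn–Teller driving force.

[Cu(NH3)6]^2+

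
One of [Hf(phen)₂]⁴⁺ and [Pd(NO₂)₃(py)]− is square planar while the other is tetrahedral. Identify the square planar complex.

For [Hf(phen)₂]⁴⁺: 1,10-phenanthroline is neutral; balancing the +4 overall charge requires Hf(IV). Group 4 minus oxidation state 4 gives a d⁰ configuration. A d⁰ ion has no crystal-field stabilisation preference between square planar and tetrahedral, so four ligands adopt the sterically favoured tetrahedral geometry. → tetrahedral.
For [Pd(NO₂)₃(py)]−: Each nitro (N-bound nitrite) is −1; pyridine is neutral; balancing the −1 overall charge requires Pd(II). Group 10 minus oxidation state 2 gives a d⁸ configuration. A 4d d⁸ ion has a large crystal-field splitting; square planar leaves the high-energy d_{x²−y²} orbital empty and maximises CFSE. → square planar.

[Pd(NO₂)₃(py)]−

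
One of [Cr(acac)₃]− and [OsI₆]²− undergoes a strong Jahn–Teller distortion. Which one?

[Cr(acac)₃]−

[Cr(acac)₃]−: Ligand charges: each acetylacetonate is −1. With an overall charge of −1 the chromium centre must be in the +2 oxidation state. Cr sits in group 6, so the d-electron count is 6 − 2 = 4. Acetylacetonate is a weak-field ligand for a first-row metal, so the complex is high-spin. The t₂g³e_g¹ (high-spin) configuration has an unevenly filled e_g set; the Jahn–Teller theorem predicts a tetragonal distortion (typically axial elongation) to lift the degeneracy.
[OsI₆]²−: Ligand charges: each iodide is −1. With an overall charge of −2 the osmium centre must be in the +4 oxidation state. Group 8 minus oxidation state 4 gives a d⁴ configuration. A 5d ion has a large Δₒ and is invariably low-spin. The d⁴ configuration leaves the e_g set evenly filled (or empty) — no strong Jahn–Teller driving force.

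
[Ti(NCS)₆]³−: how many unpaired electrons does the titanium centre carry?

Ligand charges: each isothiocyanate is −1. With an overall charge of −3 the titanium centre must be in the +3 oxidation state.
Titanium is a group-4 element; Ti(III) is therefore d¹.
In an octahedral field the d¹ configuration is t₂g¹e_g⁰ (only one arrangement possible), giving 1 unpaired electron.

1 unpaired electron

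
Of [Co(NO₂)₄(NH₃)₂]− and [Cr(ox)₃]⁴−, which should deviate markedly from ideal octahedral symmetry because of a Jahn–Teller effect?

[Co(NO₂)₄(NH₃)₂]−: Each nitro (N-bound nitrite) is −1; ammonia is neutral; balancing the −1 overall charge requires Co(III). Cobalt is a group-9 element; Co(III) is therefore d⁶. Co(III) has an exceptionally large octahedral splitting and is low-spin with essentially every ligand except fluoride. The d⁶ configuration leaves the e_g set evenly filled (or empty) — no strong Jahn–Teller driving force.
[Cr(ox)₃]⁴−: Summing ligand charges against the −4 overall charge gives an oxidation state of +2 for chromium. Cr sits in group 6, so the d-electron count is 6 − 2 = 4. Oxalate is a weak-field ligand for a first-row metal, so the complex is high-spin. The t₂g³e_g¹ (high-spin) configuration has an unevenly filled e_g set; the Jahn–Teller theorem predicts a tetragonal distortion (typically axial elongation) to lift the degeneracy.

[Cr(ox)₃]⁴−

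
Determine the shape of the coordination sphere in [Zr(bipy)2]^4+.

2,2′-bipyridine is neutral; balancing the +4 overall charge requires Zr(IV).
Zirconium is a group-4 element; Zr(IV) is therefore d⁰.
Counting donor atoms: 2×2,2′-bipyridine (bidentate) → 4 donors. Coordination number = 4.
A d⁰ ion has no crystal-field stabilisation preference between square planar and tetrahedral, so four ligands adopt the sterically favoured tetrahedral geometry.

tetrahedral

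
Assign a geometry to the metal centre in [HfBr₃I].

Each bromide is −1; each iodide is −1; balancing the 0 overall charge requires Hf(IV).
Hafnium is a group-4 element; Hf(IV) is therefore d⁰.
Coordination number: 4.
A d⁰ ion has no crystal-field stabilisation preference between square planar and tetrahedral, so four ligands adopt the sterically favoured tetrahedral geometry.

tetrahedral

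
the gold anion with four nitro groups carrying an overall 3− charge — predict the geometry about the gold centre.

Summing ligand charges against the −3 overall charge gives an oxidation state of +1 for gold.
Au sits in group 11, so the d-electron count is 11 − 1 = 10.
Coordination number: 4.
A d¹⁰ ion has no crystal-field stabilisation preference between square planar and tetrahedral, so four ligands adopt the sterically favoured tetrahedral geometry.

tetrahedral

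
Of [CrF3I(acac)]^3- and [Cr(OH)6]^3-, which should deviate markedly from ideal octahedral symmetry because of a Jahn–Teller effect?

[CrF3I(acac)]^3-: Summing ligand charges against the −3 overall charge gives an oxidation state of +2 for chromium. Cr sits in group 6, so the d-electron count is 6 − 2 = 4. Acetylacetonate, fluoride, and iodide are weak-field ligands for a first-row metal, so the complex is high-spin. The t₂g³e_g¹ (high-spin) configuration has an unevenly filled e_g set; the Jahn–Teller theorem predicts a tetragonal distortion (typically axial elongation) to lift the degeneracy.
[Cr(OH)6]^3-: Summing ligand charges against the −3 overall charge gives an oxidation state of +3 for chromium. Cr sits in group 6, so the d-electron count is 6 − 3 = 3. The d³ configuration leaves the e_g set evenly filled (or empty) — no strong Jahn–Teller driving force.

[CrF3I(acac)]^3-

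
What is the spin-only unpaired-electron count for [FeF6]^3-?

5 unpaired electrons

Ligand charges: each fluoride is −1. With an overall charge of −3 the iron centre must be in the +3 oxidation state.
Fe sits in group 8, so the d-electron count is 8 − 3 = 5.
The spin state decides the count: Fluoride is a weak-field ligand for a first-row metal, so the complex is high-spin.
An octahedral high-spin d⁵ ion is t₂g³e_g², giving 5 unpaired electrons.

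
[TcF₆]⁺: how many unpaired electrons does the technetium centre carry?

0

Summing ligand charges against the +1 overall charge gives an oxidation state of +7 for technetium.
Tc sits in group 7, so the d-electron count is 7 − 7 = 0.
In an octahedral field the d⁰ configuration is t₂g⁰e_g⁰, giving 0 unpaired electrons.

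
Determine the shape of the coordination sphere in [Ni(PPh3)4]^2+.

Ligand charges: triphenylphosphine is neutral. With an overall charge of +2 the nickel centre must be in the +2 oxidation state.
Nickel is a group-10 element; Ni(II) is therefore d⁸.
With 4 monodentate ligands the coordination number is 4.
Triphenylphosphine is a strong-field ligand (high in the spectrochemical series).
A 3d d⁸ ion with strong-field ligands gains enough CFSE to favour square planar over tetrahedral.

square planar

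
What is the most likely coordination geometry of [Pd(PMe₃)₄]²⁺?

square planar

Ligand charges: trimethylphosphine is neutral. With an overall charge of +2 the palladium centre must be in the +2 oxidation state.
Palladium is a group-10 element; Pd(II) is therefore d⁸.
Coordination number: 4.
A 4d d⁸ ion has a large crystal-field splitting; square planar leaves the high-energy d_{x²−y²} orbital empty and maximises CFSE.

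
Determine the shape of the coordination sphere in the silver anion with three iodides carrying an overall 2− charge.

trigonal planar

Each iodide is −1; balancing the −2 overall charge requires Ag(I).
Group 11 minus oxidation state 1 gives a d¹⁰ configuration.
Coordination number: 3.
Three ligands around a d¹⁰ centre minimise repulsion in a trigonal-planar arrangement.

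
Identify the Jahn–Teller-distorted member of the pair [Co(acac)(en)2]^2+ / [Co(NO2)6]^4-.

[Co(acac)(en)2]^2+: Ligand charges: each acetylacetonate is −1; ethylenediamine is neutral. With an overall charge of +2 the cobalt centre must be in the +3 oxidation state. Co sits in group 9, so the d-electron count is 9 − 3 = 6. Co(III) has an exceptionally large octahedral splitting and is low-spin with essentially every ligand except fluoride. The d⁶ configuration leaves the e_g set evenly filled (or empty) — no strong Jahn–Teller driving force.
[Co(NO2)6]^4-: Ligand charges: each nitro (N-bound nitrite) is −1. With an overall charge of −4 the cobalt centre must be in the +2 oxidation state. Group 9 minus oxidation state 2 gives a d⁷ configuration. Nitro (N-bound nitrite) is a strong-field ligand (high in the spectrochemical series) for a first-row metal, so the complex is low-spin. The t₂g⁶e_g¹ (low-spin) configuration has an unevenly filled e_g set; the Jahn–Teller theorem predicts a tetragonal distortion (typically axial elongation) to lift the degeneracy.

[Co(NO2)6]^4-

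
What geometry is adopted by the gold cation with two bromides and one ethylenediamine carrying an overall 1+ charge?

square planar

Each bromide is −1; ethylenediamine is neutral; balancing the +1 overall charge requires Au(III).
Gold is a group-11 element; Au(III) is therefore d⁸.
Counting donor atoms: 2×bromide (monodentate) → 2 donors; 1×ethylenediamine (bidentate) → 2 donors. Coordination number = 4.
A 5d d⁸ ion has a large crystal-field splitting; square planar leaves the high-energy d_{x²−y²} orbital empty and maximises CFSE.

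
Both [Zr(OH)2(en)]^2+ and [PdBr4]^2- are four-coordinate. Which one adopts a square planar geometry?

[PdBr4]^2-

For [Zr(OH)2(en)]^2+: Ligand charges: each hydroxide is −1; ethylenediamine is neutral. With an overall charge of +2 the zirconium centre must be in the +4 oxidation state. Zr sits in group 4, so the d-electron count is 4 − 4 = 0. A d⁰ ion has no crystal-field stabilisation preference between square planar and tetrahedral, so four ligands adopt the sterically favoured tetrahedral geometry. → tetrahedral.
For [PdBr4]^2-: Ligand charges: each bromide is −1. With an overall charge of −2 the palladium centre must be in the +2 oxidation state. Pd sits in group 10, so the d-electron count is 10 − 2 = 8. A 4d d⁸ ion has a large crystal-field splitting; square planar leaves the high-energy d_{x²−y²} orbital empty and maximises CFSE. → square planar.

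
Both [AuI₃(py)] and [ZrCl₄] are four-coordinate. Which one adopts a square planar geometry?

For [AuI₃(py)]: Ligand charges: each iodide is −1; pyridine is neutral. With an overall charge of 0 the gold centre must be in the +3 oxidation state. Gold is a group-11 element; Au(III) is therefore d⁸. A 5d d⁸ ion has a large crystal-field splitting; square planar leaves the high-energy d_{x²−y²} orbital empty and maximises CFSE. → square planar.
For [ZrCl₄]: Summing ligand charges against the 0 overall charge gives an oxidation state of +4 for zirconium. Zirconium is a group-4 element; Zr(IV) is therefore d⁰. A d⁰ ion has no crystal-field stabilisation preference between square planar and tetrahedral, so four ligands adopt the sterically favoured tetrahedral geometry. → tetrahedral.

[AuI₃(py)]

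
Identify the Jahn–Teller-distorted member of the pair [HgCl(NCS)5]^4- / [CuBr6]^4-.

[CuBr6]^4-

[HgCl(NCS)5]^4-: Ligand charges: each chloride is −1; each isothiocyanate is −1. With an overall charge of −4 the mercury centre must be in the +2 oxidation state. Group 12 minus oxidation state 2 gives a d¹⁰ configuration. The d¹⁰ configuration leaves the e_g set evenly filled (or empty) — no strong Jahn–Teller driving force.
[CuBr6]^4-: Each bromide is −1; balancing the −4 overall charge requires Cu(II). Cu sits in group 11, so the d-electron count is 11 − 2 = 9. The t₂g⁶e_g³ configuration has an unevenly filled e_g set; the Jahn–Teller theorem predicts a tetragonal distortion (typically axial elongation) to lift the degeneracy.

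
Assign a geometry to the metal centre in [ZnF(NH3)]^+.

linear

Each fluoride is −1; ammonia is neutral; balancing the +1 overall charge requires Zn(II).
Zinc is a group-12 element; Zn(II) is therefore d¹⁰.
Coordination number: 2.
A d¹⁰ ion with only two ligands adopts a linear arrangement (sp hybridisation; no CFSE preference).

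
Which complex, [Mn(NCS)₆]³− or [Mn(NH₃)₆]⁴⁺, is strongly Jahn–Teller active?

[Mn(NCS)₆]³−

[Mn(NCS)₆]³−: Ligand charges: each isothiocyanate is −1. With an overall charge of −3 the manganese centre must be in the +3 oxidation state. Mn sits in group 7, so the d-electron count is 7 − 3 = 4. Isothiocyanate is a weak-field ligand for a first-row metal, so the complex is high-spin. The t₂g³e_g¹ (high-spin) configuration has an unevenly filled e_g set; the Jahn–Teller theorem predicts a tetragonal distortion (typically axial elongation) to lift the degeneracy.
[Mn(NH₃)₆]⁴⁺: Summing ligand charges against the +4 overall charge gives an oxidation state of +4 for manganese. Group 7 minus oxidation state 4 gives a d³ configuration. The d³ configuration leaves the e_g set evenly filled (or empty) — no strong Jahn–Teller driving force.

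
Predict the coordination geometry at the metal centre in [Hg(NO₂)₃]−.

trigonal planar

Each nitro (N-bound nitrite) is −1; balancing the −1 overall charge requires Hg(II).
Group 12 minus oxidation state 2 gives a d¹⁰ configuration.
Coordination number: 3.
Three ligands around a d¹⁰ centre minimise repulsion in a trigonal-planar arrangement.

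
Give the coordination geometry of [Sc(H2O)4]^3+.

tetrahedral

Ligand charges: water is neutral. With an overall charge of +3 the scandium centre must be in the +3 oxidation state.
Group 3 minus oxidation state 3 gives a d⁰ configuration.
Coordination number: 4.
A d⁰ ion has no crystal-field stabilisation preference between square planar and tetrahedral, so four ligands adopt the sterically favoured tetrahedral geometry.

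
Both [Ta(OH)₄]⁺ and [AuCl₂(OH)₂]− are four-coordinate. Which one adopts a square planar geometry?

For [Ta(OH)₄]⁺: Summing ligand charges against the +1 overall charge gives an oxidation state of +5 for tantalum. Group 5 minus oxidation state 5 gives a d⁰ configuration. A d⁰ ion has no crystal-field stabilisation preference between square planar and tetrahedral, so four ligands adopt the sterically favoured tetrahedral geometry. → tetrahedral.
For [AuCl₂(OH)₂]−: Ligand charges: each chloride is −1; each hydroxide is −1. With an overall charge of −1 the gold centre must be in the +3 oxidation state. Gold is a group-11 element; Au(III) is therefore d⁸. A 5d d⁸ ion has a large crystal-field splitting; square planar leaves the high-energy d_{x²−y²} orbital empty and maximises CFSE. → square planar.

[AuCl₂(OH)₂]−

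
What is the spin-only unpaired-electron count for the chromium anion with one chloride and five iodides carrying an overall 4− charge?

Ligand charges: each chloride is −1; each iodide is −1. With an overall charge of −4 the chromium centre must be in the +2 oxidation state.
Group 6 minus oxidation state 2 gives a d⁴ configuration.
The spin state decides the count: Chloride and iodide are weak-field ligands for a first-row metal, so the complex is high-spin.
An octahedral high-spin d⁴ ion is t₂g³e_g¹, giving 4 unpaired electrons.

4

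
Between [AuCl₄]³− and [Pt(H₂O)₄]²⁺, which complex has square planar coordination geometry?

[Pt(H₂O)₄]²⁺

For [AuCl₄]³−: Ligand charges: each chloride is −1. With an overall charge of −3 the gold centre must be in the +1 oxidation state. Au sits in group 11, so the d-electron count is 11 − 1 = 10. A d¹⁰ ion has no crystal-field stabilisation preference between square planar and tetrahedral, so four ligands adopt the sterically favoured tetrahedral geometry. → tetrahedral.
For [Pt(H₂O)₄]²⁺: Ligand charges: water is neutral. With an overall charge of +2 the platinum centre must be in the +2 oxidation state. Platinum is a group-10 element; Pt(II) is therefore d⁸. A 5d d⁸ ion has a large crystal-field splitting; square planar leaves the high-energy d_{x²−y²} orbital empty and maximises CFSE. → square planar.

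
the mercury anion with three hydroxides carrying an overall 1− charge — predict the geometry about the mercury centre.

trigonal planar

Summing ligand charges against the −1 overall charge gives an oxidation state of +2 for mercury.
Mercury is a group-12 element; Hg(II) is therefore d¹⁰.
With 3 monodentate ligands the coordination number is 3.
Three ligands around a d¹⁰ centre minimise repulsion in a trigonal-planar arrangement.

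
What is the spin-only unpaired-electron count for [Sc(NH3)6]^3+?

Summing ligand charges against the +3 overall charge gives an oxidation state of +3 for scandium.
Scandium is a group-3 element; Sc(III) is therefore d⁰.
In an octahedral field the d⁰ configuration is t₂g⁰e_g⁰, giving 0 unpaired electrons.

0 unpaired electrons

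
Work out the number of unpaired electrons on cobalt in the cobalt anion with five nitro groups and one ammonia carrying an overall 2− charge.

Each nitro (N-bound nitrite) is −1; ammonia is neutral; balancing the −2 overall charge requires Co(III).
Cobalt is a group-9 element; Co(III) is therefore d⁶.
The spin state decides the count: Co(III) has an exceptionally large octahedral splitting and is low-spin with essentially every ligand except fluoride.
An octahedral low-spin d⁶ ion is t₂g⁶e_g⁰, giving 0 unpaired electrons.

0 unpaired electrons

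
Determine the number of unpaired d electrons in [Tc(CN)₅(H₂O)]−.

Each cyanide is −1; water is neutral; balancing the −1 overall charge requires Tc(IV).
Group 7 minus oxidation state 4 gives a d³ configuration.
In an octahedral field the d³ configuration is t₂g³e_g⁰ (only one arrangement possible), giving 3 unpaired electrons.

3 unpaired electrons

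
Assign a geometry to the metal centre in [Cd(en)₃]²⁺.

Ethylenediamine is neutral; balancing the +2 overall charge requires Cd(II).
Cadmium is a group-12 element; Cd(II) is therefore d¹⁰.
Counting donor atoms: 3×ethylenediamine (bidentate) → 6 donors. Coordination number = 6.
Six donors around a single metal centre give an octahedral coordination sphere.

octahedral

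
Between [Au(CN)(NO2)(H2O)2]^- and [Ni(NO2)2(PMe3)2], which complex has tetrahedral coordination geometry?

For [Au(CN)(NO2)(H2O)2]^-: Summing ligand charges against the −1 overall charge gives an oxidation state of +1 for gold. Group 11 minus oxidation state 1 gives a d¹⁰ configuration. A d¹⁰ ion has no crystal-field stabilisation preference between square planar and tetrahedral, so four ligands adopt the sterically favoured tetrahedral geometry. → tetrahedral.
For [Ni(NO2)2(PMe3)2]: Summing ligand charges against the 0 overall charge gives an oxidation state of +2 for nickel. Nickel is a group-10 element; Ni(II) is therefore d⁸. Nitro (N-bound nitrite) and trimethylphosphine are strong-field ligands (high in the spectrochemical series). A 3d d⁸ ion with strong-field ligands gains enough CFSE to favour square planar over tetrahedral. → square planar.

[Au(CN)(NO2)(H2O)2]^-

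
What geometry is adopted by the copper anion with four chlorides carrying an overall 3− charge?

Each chloride is −1; balancing the −3 overall charge requires Cu(I).
Group 11 minus oxidation state 1 gives a d¹⁰ configuration.
With 4 monodentate ligands the coordination number is 4.
A d¹⁰ ion has no crystal-field stabilisation preference between square planar and tetrahedral, so four ligands adopt the sterically favoured tetrahedral geometry.

tetrahedral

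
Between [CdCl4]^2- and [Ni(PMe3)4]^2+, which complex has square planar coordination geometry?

[Ni(PMe3)4]^2+

For [CdCl4]^2-: Ligand charges: each chloride is −1. With an overall charge of −2 the cadmium centre must be in the +2 oxidation state. Group 12 minus oxidation state 2 gives a d¹⁰ configuration. A d¹⁰ ion has no crystal-field stabilisation preference between square planar and tetrahedral, so four ligands adopt the sterically favoured tetrahedral geometry. → tetrahedral.
For [Ni(PMe3)4]^2+: Summing ligand charges against the +2 overall charge gives an oxidation state of +2 for nickel. Nickel is a group-10 element; Ni(II) is therefore d⁸. Trimethylphosphine is a strong-field ligand (high in the spectrochemical series). A 3d d⁸ ion with strong-field ligands gains enough CFSE to favour square planar over tetrahedral. → square planar.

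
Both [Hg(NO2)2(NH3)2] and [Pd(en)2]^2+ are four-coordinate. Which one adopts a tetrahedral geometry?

[Hg(NO2)2(NH3)2]

For [Hg(NO2)2(NH3)2]: Each nitro (N-bound nitrite) is −1; ammonia is neutral; balancing the 0 overall charge requires Hg(II). Hg sits in group 12, so the d-electron count is 12 − 2 = 10. A d¹⁰ ion has no crystal-field stabilisation preference between square planar and tetrahedral, so four ligands adopt the sterically favoured tetrahedral geometry. → tetrahedral.
For [Pd(en)2]^2+: Ethylenediamine is neutral; balancing the +2 overall charge requires Pd(II). Pd sits in group 10, so the d-electron count is 10 − 2 = 8. A 4d d⁸ ion has a large crystal-field splitting; square planar leaves the high-energy d_{x²−y²} orbital empty and maximises CFSE. → square planar.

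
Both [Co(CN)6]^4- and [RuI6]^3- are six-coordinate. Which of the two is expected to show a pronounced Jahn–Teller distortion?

[Co(CN)6]^4-: Summing ligand charges against the −4 overall charge gives an oxidation state of +2 for cobalt. Group 9 minus oxidation state 2 gives a d⁷ configuration. Cyanide is a strong-field ligand (high in the spectrochemical series) for a first-row metal, so the complex is low-spin. The t₂g⁶e_g¹ (low-spin) configuration has an unevenly filled e_g set; the Jahn–Teller theorem predicts a tetragonal distortion (typically axial elongation) to lift the degeneracy.
[RuI6]^3-: Ligand charges: each iodide is −1. With an overall charge of −3 the ruthenium centre must be in the +3 oxidation state. Ru sits in group 8, so the d-electron count is 8 − 3 = 5. A 4d ion has a large Δₒ and is invariably low-spin. The d⁵ configuration leaves the e_g set evenly filled (or empty) — no strong Jahn–Teller driving force.

[Co(CN)6]^4-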